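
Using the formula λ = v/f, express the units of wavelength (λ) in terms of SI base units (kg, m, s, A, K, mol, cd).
Units of each symbol in λ = v/f:
  v (wave speed): m/s
  f (frequency): 1/s  → in the denominator, contributes s

Multiplying the contributions: [m/s] · [s]
Adding exponents of each base unit: m: 1
SI base units of wavelength: m

Answer: m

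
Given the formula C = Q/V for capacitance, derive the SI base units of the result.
Units of each symbol in C = Q/V:
  Q (charge, in coulombs): s·A
  V (voltage, in volts): kg·m²/(s³·A)  → in the denominator, contributes s³·A/(kg·m²)

Multiplying the contributions: [s·A] · [s³·A/(kg·m²)]
Adding exponents of each base unit: kg: -1, m: -2, s: 4, A: 2
SI base units of capacitance: s⁴·A²/(kg·m²)

Answer: s⁴·A²/(kg·m²)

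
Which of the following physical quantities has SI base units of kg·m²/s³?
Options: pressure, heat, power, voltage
Checking the SI base units of each option:
  pressure (P = F/A): kg/(m·s²)  ✗
  heat (Q = mcΔT): kg·m²/s²  ✗
  power (P = W/t): kg·m²/s³  ✓ matches
  voltage (V = IR): kg·m²/(s³·A)  ✗

Only power has units kg·m²/s³.

Answer: power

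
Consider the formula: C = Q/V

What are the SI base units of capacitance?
Units of each symbol in C = Q/V:
  Q (charge, in coulombs): s·A
  V (voltage, in volts): kg·m²/(s³·A)  → in the denominator, contributes s³·A/(kg·m²)

Multiplying the contributions: [s·A] · [s³·A/(kg·m²)]
Adding exponents of each base unit: kg: -1, m: -2, s: 4, A: 2
SI base units of capacitance: s⁴·A²/(kg·m²)

Answer: s⁴·A²/(kg·m²)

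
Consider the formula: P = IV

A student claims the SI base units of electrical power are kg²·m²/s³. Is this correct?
Units of each symbol in P = IV:
  I (current): A
  V (voltage, in volts): kg·m²/(s³·A)

Multiplying the contributions: [A] · [kg·m²/(s³·A)]
Adding exponents of each base unit: kg: 1, m: 2, s: -3
SI base units of electrical power: kg·m²/s³

The claimed units kg²·m²/s³ (exponents kg: 2, m: 2, s: -3) do not match the derived units kg·m²/s³ (exponents kg: 1, m: 2, s: -3), so the claim is incorrect.

Answer: No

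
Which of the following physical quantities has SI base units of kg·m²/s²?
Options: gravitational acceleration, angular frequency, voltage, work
Checking the SI base units of each option:
  gravitational acceleration (g = GM/r²): m/s²  ✗
  angular frequency (ω = 2πf): 1/s  ✗
  voltage (V = IR): kg·m²/(s³·A)  ✗
  work (W = Fd): kg·m²/s²  ✓ matches

Only work has units kg·m²/s².

Answer: work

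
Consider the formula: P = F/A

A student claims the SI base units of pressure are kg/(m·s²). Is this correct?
Units of each symbol in P = F/A:
  F (force): kg·m/s²
  A (area): m²  → in the denominator, contributes 1/m²

Multiplying the contributions: [kg·m/s²] · [1/m²]
Adding exponents of each base unit: kg: 1, m: -1, s: -2
SI base units of pressure: kg/(m·s²)

The claimed units kg/(m·s²) match the derived units, so the claim is correct.

Answer: Yes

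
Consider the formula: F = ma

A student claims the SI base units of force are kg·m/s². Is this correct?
Units of each symbol in F = ma:
  m (mass): kg
  a (acceleration): m/s²

Multiplying the contributions: [kg] · [m/s²]
Adding exponents of each base unit: kg: 1, m: 1, s: -2
SI base units of force: kg·m/s²

The claimed units kg·m/s² match the derived units, so the claim is correct.

Answer: Yes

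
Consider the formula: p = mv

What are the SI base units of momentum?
Units of each symbol in p = mv:
  m (mass): kg
  v (velocity): m/s

Multiplying the contributions: [kg] · [m/s]
Adding exponents of each base unit: kg: 1, m: 1, s: -1
SI base units of momentum: kg·m/s

Answer: kg·m/s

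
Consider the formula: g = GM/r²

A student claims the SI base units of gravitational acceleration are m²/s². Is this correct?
Units of each symbol in g = GM/r²:
  G (gravitational constant): m³/(kg·s²)
  M (mass): kg
  r (distance): m  → to the power 2 in the denominator, contributes 1/m²

Multiplying the contributions: [m³/(kg·s²)] · [kg] · [1/m²]
Adding exponents of each base unit: m: 1, s: -2
SI base units of gravitational acceleration: m/s²

The claimed units m²/s² (exponents m: 2, s: -2) do not match the derived units m/s² (exponents m: 1, s: -2), so the claim is incorrect.

Answer: No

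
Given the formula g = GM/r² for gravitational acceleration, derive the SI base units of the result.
Units of each symbol in g = GM/r²:
  G (gravitational constant): m³/(kg·s²)
  M (mass): kg
  r (distance): m  → to the power 2 in the denominator, contributes 1/m²

Multiplying the contributions: [m³/(kg·s²)] · [kg] · [1/m²]
Adding exponents of each base unit: m: 1, s: -2
SI base units of gravitational acceleration: m/s²

Answer: m/s²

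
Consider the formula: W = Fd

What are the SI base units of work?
Units of each symbol in W = Fd:
  F (force): kg·m/s²
  d (displacement): m

Multiplying the contributions: [kg·m/s²] · [m]
Adding exponents of each base unit: kg: 1, m: 2, s: -2
SI base units of work: kg·m²/s²

Answer: kg·m²/s²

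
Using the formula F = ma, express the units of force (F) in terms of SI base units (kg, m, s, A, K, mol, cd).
Units of each symbol in F = ma:
  m (mass): kg
  a (acceleration): m/s²

Multiplying the contributions: [kg] · [m/s²]
Adding exponents of each base unit: kg: 1, m: 1, s: -2
SI base units of force: kg·m/s²

Answer: kg·m/s²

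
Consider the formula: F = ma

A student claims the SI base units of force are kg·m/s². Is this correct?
Units of each symbol in F = ma:
  m (mass): kg
  a (acceleration): m/s²

Multiplying the contributions: [kg] · [m/s²]
Adding exponents of each base unit: kg: 1, m: 1, s: -2
SI base units of force: kg·m/s²

The claimed units kg·m/s² match the derived units, so the claim is correct.

Answer: Yes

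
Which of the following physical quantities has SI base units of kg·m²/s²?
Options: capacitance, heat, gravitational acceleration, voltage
Checking the SI base units of each option:
  capacitance (C = Q/V): s⁴·A²/(kg·m²)  ✗
  heat (Q = mcΔT): kg·m²/s²  ✓ matches
  gravitational acceleration (g = GM/r²): m/s²  ✗
  voltage (V = IR): kg·m²/(s³·A)  ✗

Only heat has units kg·m²/s².

Answer: heat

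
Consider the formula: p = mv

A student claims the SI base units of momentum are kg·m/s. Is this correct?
Units of each symbol in p = mv:
  m (mass): kg
  v (velocity): m/s

Multiplying the contributions: [kg] · [m/s]
Adding exponents of each base unit: kg: 1, m: 1, s: -1
SI base units of momentum: kg·m/s

The claimed units kg·m/s match the derived units, so the claim is correct.

Answer: Yes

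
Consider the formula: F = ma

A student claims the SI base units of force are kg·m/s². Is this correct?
Units of each symbol in F = ma:
  m (mass): kg
  a (acceleration): m/s²

Multiplying the contributions: [kg] · [m/s²]
Adding exponents of each base unit: kg: 1, m: 1, s: -2
SI base units of force: kg·m/s²

The claimed units kg·m/s² match the derived units, so the claim is correct.

Answer: Yes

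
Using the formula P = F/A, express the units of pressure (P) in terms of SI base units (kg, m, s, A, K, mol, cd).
Units of each symbol in P = F/A:
  F (force): kg·m/s²
  A (area): m²  → in the denominator, contributes 1/m²

Multiplying the contributions: [kg·m/s²] · [1/m²]
Adding exponents of each base unit: kg: 1, m: -1, s: -2
SI base units of pressure: kg/(m·s²)

Answer: kg/(m·s²)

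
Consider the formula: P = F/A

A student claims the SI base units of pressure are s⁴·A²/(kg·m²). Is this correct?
Units of each symbol in P = F/A:
  F (force): kg·m/s²
  A (area): m²  → in the denominator, contributes 1/m²

Multiplying the contributions: [kg·m/s²] · [1/m²]
Adding exponents of each base unit: kg: 1, m: -1, s: -2
SI base units of pressure: kg/(m·s²)

The claimed units s⁴·A²/(kg·m²) (exponents kg: -1, m: -2, s: 4, A: 2) do not match the derived units kg/(m·s²) (exponents kg: 1, m: -1, s: -2), so the claim is incorrect.

Answer: No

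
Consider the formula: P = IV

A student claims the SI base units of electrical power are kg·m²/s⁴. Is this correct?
Units of each symbol in P = IV:
  I (current): A
  V (voltage, in volts): kg·m²/(s³·A)

Multiplying the contributions: [A] · [kg·m²/(s³·A)]
Adding exponents of each base unit: kg: 1, m: 2, s: -3
SI base units of electrical power: kg·m²/s³

The claimed units kg·m²/s⁴ (exponents kg: 1, m: 2, s: -4) do not match the derived units kg·m²/s³ (exponents kg: 1, m: 2, s: -3), so the claim is incorrect.

Answer: No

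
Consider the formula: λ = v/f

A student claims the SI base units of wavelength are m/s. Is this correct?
Units of each symbol in λ = v/f:
  v (wave speed): m/s
  f (frequency): 1/s  → in the denominator, contributes s

Multiplying the contributions: [m/s] · [s]
Adding exponents of each base unit: m: 1
SI base units of wavelength: m

The claimed units m/s (exponents m: 1, s: -1) do not match the derived units m (exponents m: 1), so the claim is incorrect.

Answer: No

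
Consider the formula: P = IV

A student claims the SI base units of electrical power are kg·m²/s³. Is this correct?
Units of each symbol in P = IV:
  I (current): A
  V (voltage, in volts): kg·m²/(s³·A)

Multiplying the contributions: [A] · [kg·m²/(s³·A)]
Adding exponents of each base unit: kg: 1, m: 2, s: -3
SI base units of electrical power: kg·m²/s³

The claimed units kg·m²/s³ match the derived units, so the claim is correct.

Answer: Yes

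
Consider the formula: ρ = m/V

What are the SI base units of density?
Units of each symbol in ρ = m/V:
  m (mass): kg
  V (volume): m³  → in the denominator, contributes 1/m³

Multiplying the contributions: [kg] · [1/m³]
Adding exponents of each base unit: kg: 1, m: -3
SI base units of density: kg/m³

Answer: kg/m³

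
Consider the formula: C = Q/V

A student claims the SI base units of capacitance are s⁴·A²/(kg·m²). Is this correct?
Units of each symbol in C = Q/V:
  Q (charge, in coulombs): s·A
  V (voltage, in volts): kg·m²/(s³·A)  → in the denominator, contributes s³·A/(kg·m²)

Multiplying the contributions: [s·A] · [s³·A/(kg·m²)]
Adding exponents of each base unit: kg: -1, m: -2, s: 4, A: 2
SI base units of capacitance: s⁴·A²/(kg·m²)

The claimed units s⁴·A²/(kg·m²) match the derived units, so the claim is correct.

Answer: Yes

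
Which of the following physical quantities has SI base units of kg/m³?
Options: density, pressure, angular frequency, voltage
Checking the SI base units of each option:
  density (ρ = m/V): kg/m³  ✓ matches
  pressure (P = F/A): kg/(m·s²)  ✗
  angular frequency (ω = 2πf): 1/s  ✗
  voltage (V = IR): kg·m²/(s³·A)  ✗

Only density has units kg/m³.

Answer: density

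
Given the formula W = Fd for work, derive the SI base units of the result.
Units of each symbol in W = Fd:
  F (force): kg·m/s²
  d (displacement): m

Multiplying the contributions: [kg·m/s²] · [m]
Adding exponents of each base unit: kg: 1, m: 2, s: -2
SI base units of work: kg·m²/s²

Answer: kg·m²/s²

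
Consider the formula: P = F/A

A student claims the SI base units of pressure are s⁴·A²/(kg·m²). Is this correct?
Units of each symbol in P = F/A:
  F (force): kg·m/s²
  A (area): m²  → in the denominator, contributes 1/m²

Multiplying the contributions: [kg·m/s²] · [1/m²]
Adding exponents of each base unit: kg: 1, m: -1, s: -2
SI base units of pressure: kg/(m·s²)

The claimed units s⁴·A²/(kg·m²) (exponents kg: -1, m: -2, s: 4, A: 2) do not match the derived units kg/(m·s²) (exponents kg: 1, m: -1, s: -2), so the claim is incorrect.

Answer: No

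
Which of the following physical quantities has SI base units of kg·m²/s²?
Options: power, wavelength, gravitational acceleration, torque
Checking the SI base units of each option:
  power (P = W/t): kg·m²/s³  ✗
  wavelength (λ = v/f): m  ✗
  gravitational acceleration (g = GM/r²): m/s²  ✗
  torque (τ = Fr): kg·m²/s²  ✓ matches

Only torque has units kg·m²/s².

Answer: torque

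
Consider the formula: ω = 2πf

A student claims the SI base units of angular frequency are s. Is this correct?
Units of each symbol in ω = 2πf:
  f (frequency): 1/s
  The factor 2π is dimensionless.

Multiplying the contributions: [1/s]
Adding exponents of each base unit: s: -1
SI base units of angular frequency: 1/s

The claimed units s (exponents s: 1) do not match the derived units 1/s (exponents s: -1), so the claim is incorrect.

Answer: No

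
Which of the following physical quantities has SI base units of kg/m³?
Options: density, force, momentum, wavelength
Checking the SI base units of each option:
  density (ρ = m/V): kg/m³  ✓ matches
  force (F = ma): kg·m/s²  ✗
  momentum (p = mv): kg·m/s  ✗
  wavelength (λ = v/f): m  ✗

Only density has units kg/m³.

Answer: density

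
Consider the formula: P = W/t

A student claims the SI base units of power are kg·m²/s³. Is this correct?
Units of each symbol in P = W/t:
  W (work): kg·m²/s²
  t (time): s  → in the denominator, contributes 1/s

Multiplying the contributions: [kg·m²/s²] · [1/s]
Adding exponents of each base unit: kg: 1, m: 2, s: -3
SI base units of power: kg·m²/s³

The claimed units kg·m²/s³ match the derived units, so the claim is correct.

Answer: Yes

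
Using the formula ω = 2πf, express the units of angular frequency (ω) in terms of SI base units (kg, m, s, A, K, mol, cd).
Units of each symbol in ω = 2πf:
  f (frequency): 1/s
  The factor 2π is dimensionless.

Multiplying the contributions: [1/s]
Adding exponents of each base unit: s: -1
SI base units of angular frequency: 1/s

Answer: 1/s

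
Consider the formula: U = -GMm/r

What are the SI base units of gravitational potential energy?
Units of each symbol in U = -GMm/r:
  G (gravitational constant): m³/(kg·s²)
  M (mass): kg
  m (mass): kg
  r (distance): m  → in the denominator, contributes 1/m
  The minus sign does not affect the units.

Multiplying the contributions: [m³/(kg·s²)] · [kg] · [kg] · [1/m]
Adding exponents of each base unit: kg: 1, m: 2, s: -2
SI base units of gravitational potential energy: kg·m²/s²

Answer: kg·m²/s²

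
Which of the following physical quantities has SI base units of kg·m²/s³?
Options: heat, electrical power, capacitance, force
Checking the SI base units of each option:
  heat (Q = mcΔT): kg·m²/s²  ✗
  electrical power (P = IV): kg·m²/s³  ✓ matches
  capacitance (C = Q/V): s⁴·A²/(kg·m²)  ✗
  force (F = ma): kg·m/s²  ✗

Only electrical power has units kg·m²/s³.

Answer: electrical power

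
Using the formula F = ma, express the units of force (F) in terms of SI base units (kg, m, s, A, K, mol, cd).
Units of each symbol in F = ma:
  m (mass): kg
  a (acceleration): m/s²

Multiplying the contributions: [kg] · [m/s²]
Adding exponents of each base unit: kg: 1, m: 1, s: -2
SI base units of force: kg·m/s²

Answer: kg·m/s²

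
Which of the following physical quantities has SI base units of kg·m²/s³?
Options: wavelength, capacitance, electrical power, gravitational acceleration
Checking the SI base units of each option:
  wavelength (λ = v/f): m  ✗
  capacitance (C = Q/V): s⁴·A²/(kg·m²)  ✗
  electrical power (P = IV): kg·m²/s³  ✓ matches
  gravitational acceleration (g = GM/r²): m/s²  ✗

Only electrical power has units kg·m²/s³.

Answer: electrical power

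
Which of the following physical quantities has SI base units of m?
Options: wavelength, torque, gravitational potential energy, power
Checking the SI base units of each option:
  wavelength (λ = v/f): m  ✓ matches
  torque (τ = Fr): kg·m²/s²  ✗
  gravitational potential energy (U = -GMm/r): kg·m²/s²  ✗
  power (P = W/t): kg·m²/s³  ✗

Only wavelength has units m.

Answer: wavelength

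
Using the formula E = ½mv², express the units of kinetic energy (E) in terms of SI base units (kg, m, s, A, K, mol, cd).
Units of each symbol in E = ½mv²:
  m (mass): kg
  v (speed): m/s  → to the power 2, contributes m²/s²
  The factor ½ is dimensionless.

Multiplying the contributions: [kg] · [m²/s²]
Adding exponents of each base unit: kg: 1, m: 2, s: -2
SI base units of kinetic energy: kg·m²/s²

Answer: kg·m²/s²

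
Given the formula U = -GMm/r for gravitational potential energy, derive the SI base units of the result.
Units of each symbol in U = -GMm/r:
  G (gravitational constant): m³/(kg·s²)
  M (mass): kg
  m (mass): kg
  r (distance): m  → in the denominator, contributes 1/m
  The minus sign does not affect the units.

Multiplying the contributions: [m³/(kg·s²)] · [kg] · [kg] · [1/m]
Adding exponents of each base unit: kg: 1, m: 2, s: -2
SI base units of gravitational potential energy: kg·m²/s²

Answer: kg·m²/s²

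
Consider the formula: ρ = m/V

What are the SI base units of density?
Units of each symbol in ρ = m/V:
  m (mass): kg
  V (volume): m³  → in the denominator, contributes 1/m³

Multiplying the contributions: [kg] · [1/m³]
Adding exponents of each base unit: kg: 1, m: -3
SI base units of density: kg/m³

Answer: kg/m³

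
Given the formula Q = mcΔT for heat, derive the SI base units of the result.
Units of each symbol in Q = mcΔT:
  m (mass): kg
  c (specific heat capacity, in J/(kg·K)): m²/(s²·K)
  ΔT (temperature change): K

Multiplying the contributions: [kg] · [m²/(s²·K)] · [K]
Adding exponents of each base unit: kg: 1, m: 2, s: -2
SI base units of heat: kg·m²/s²

Answer: kg·m²/s²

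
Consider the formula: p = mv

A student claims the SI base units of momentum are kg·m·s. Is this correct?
Units of each symbol in p = mv:
  m (mass): kg
  v (velocity): m/s

Multiplying the contributions: [kg] · [m/s]
Adding exponents of each base unit: kg: 1, m: 1, s: -1
SI base units of momentum: kg·m/s

The claimed units kg·m·s (exponents kg: 1, m: 1, s: 1) do not match the derived units kg·m/s (exponents kg: 1, m: 1, s: -1), so the claim is incorrect.

Answer: No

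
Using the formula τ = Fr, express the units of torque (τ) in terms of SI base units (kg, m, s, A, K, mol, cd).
Units of each symbol in τ = Fr:
  F (force): kg·m/s²
  r (lever arm): m

Multiplying the contributions: [kg·m/s²] · [m]
Adding exponents of each base unit: kg: 1, m: 2, s: -2
SI base units of torque: kg·m²/s²

Answer: kg·m²/s²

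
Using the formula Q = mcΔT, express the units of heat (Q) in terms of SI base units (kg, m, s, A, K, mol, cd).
Units of each symbol in Q = mcΔT:
  m (mass): kg
  c (specific heat capacity, in J/(kg·K)): m²/(s²·K)
  ΔT (temperature change): K

Multiplying the contributions: [kg] · [m²/(s²·K)] · [K]
Adding exponents of each base unit: kg: 1, m: 2, s: -2
SI base units of heat: kg·m²/s²

Answer: kg·m²/s²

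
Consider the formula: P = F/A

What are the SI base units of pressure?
Units of each symbol in P = F/A:
  F (force): kg·m/s²
  A (area): m²  → in the denominator, contributes 1/m²

Multiplying the contributions: [kg·m/s²] · [1/m²]
Adding exponents of each base unit: kg: 1, m: -1, s: -2
SI base units of pressure: kg/(m·s²)

Answer: kg/(m·s²)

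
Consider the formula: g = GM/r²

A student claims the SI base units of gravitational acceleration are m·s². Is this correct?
Units of each symbol in g = GM/r²:
  G (gravitational constant): m³/(kg·s²)
  M (mass): kg
  r (distance): m  → to the power 2 in the denominator, contributes 1/m²

Multiplying the contributions: [m³/(kg·s²)] · [kg] · [1/m²]
Adding exponents of each base unit: m: 1, s: -2
SI base units of gravitational acceleration: m/s²

The claimed units m·s² (exponents m: 1, s: 2) do not match the derived units m/s² (exponents m: 1, s: -2), so the claim is incorrect.

Answer: No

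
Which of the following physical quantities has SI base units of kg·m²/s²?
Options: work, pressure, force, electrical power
Checking the SI base units of each option:
  work (W = Fd): kg·m²/s²  ✓ matches
  pressure (P = F/A): kg/(m·s²)  ✗
  force (F = ma): kg·m/s²  ✗
  electrical power (P = IV): kg·m²/s³  ✗

Only work has units kg·m²/s².

Answer: work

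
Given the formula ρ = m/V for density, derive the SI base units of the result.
Units of each symbol in ρ = m/V:
  m (mass): kg
  V (volume): m³  → in the denominator, contributes 1/m³

Multiplying the contributions: [kg] · [1/m³]
Adding exponents of each base unit: kg: 1, m: -3
SI base units of density: kg/m³

Answer: kg/m³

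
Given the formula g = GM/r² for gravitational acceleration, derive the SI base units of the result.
Units of each symbol in g = GM/r²:
  G (gravitational constant): m³/(kg·s²)
  M (mass): kg
  r (distance): m  → to the power 2 in the denominator, contributes 1/m²

Multiplying the contributions: [m³/(kg·s²)] · [kg] · [1/m²]
Adding exponents of each base unit: m: 1, s: -2
SI base units of gravitational acceleration: m/s²

Answer: m/s²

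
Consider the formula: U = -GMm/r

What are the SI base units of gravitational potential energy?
Units of each symbol in U = -GMm/r:
  G (gravitational constant): m³/(kg·s²)
  M (mass): kg
  m (mass): kg
  r (distance): m  → in the denominator, contributes 1/m
  The minus sign does not affect the units.

Multiplying the contributions: [m³/(kg·s²)] · [kg] · [kg] · [1/m]
Adding exponents of each base unit: kg: 1, m: 2, s: -2
SI base units of gravitational potential energy: kg·m²/s²

Answer: kg·m²/s²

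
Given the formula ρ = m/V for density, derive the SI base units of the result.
Units of each symbol in ρ = m/V:
  m (mass): kg
  V (volume): m³  → in the denominator, contributes 1/m³

Multiplying the contributions: [kg] · [1/m³]
Adding exponents of each base unit: kg: 1, m: -3
SI base units of density: kg/m³

Answer: kg/m³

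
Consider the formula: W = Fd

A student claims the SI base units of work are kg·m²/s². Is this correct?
Units of each symbol in W = Fd:
  F (force): kg·m/s²
  d (displacement): m

Multiplying the contributions: [kg·m/s²] · [m]
Adding exponents of each base unit: kg: 1, m: 2, s: -2
SI base units of work: kg·m²/s²

The claimed units kg·m²/s² match the derived units, so the claim is correct.

Answer: Yes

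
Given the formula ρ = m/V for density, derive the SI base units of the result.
Units of each symbol in ρ = m/V:
  m (mass): kg
  V (volume): m³  → in the denominator, contributes 1/m³

Multiplying the contributions: [kg] · [1/m³]
Adding exponents of each base unit: kg: 1, m: -3
SI base units of density: kg/m³

Answer: kg/m³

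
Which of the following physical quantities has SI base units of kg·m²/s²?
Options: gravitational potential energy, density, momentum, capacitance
Checking the SI base units of each option:
  gravitational potential energy (U = -GMm/r): kg·m²/s²  ✓ matches
  density (ρ = m/V): kg/m³  ✗
  momentum (p = mv): kg·m/s  ✗
  capacitance (C = Q/V): s⁴·A²/(kg·m²)  ✗

Only gravitational potential energy has units kg·m²/s².

Answer: gravitational potential energy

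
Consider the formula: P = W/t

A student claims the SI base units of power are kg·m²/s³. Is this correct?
Units of each symbol in P = W/t:
  W (work): kg·m²/s²
  t (time): s  → in the denominator, contributes 1/s

Multiplying the contributions: [kg·m²/s²] · [1/s]
Adding exponents of each base unit: kg: 1, m: 2, s: -3
SI base units of power: kg·m²/s³

The claimed units kg·m²/s³ match the derived units, so the claim is correct.

Answer: Yes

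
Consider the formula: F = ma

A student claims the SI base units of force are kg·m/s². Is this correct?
Units of each symbol in F = ma:
  m (mass): kg
  a (acceleration): m/s²

Multiplying the contributions: [kg] · [m/s²]
Adding exponents of each base unit: kg: 1, m: 1, s: -2
SI base units of force: kg·m/s²

The claimed units kg·m/s² match the derived units, so the claim is correct.

Answer: Yes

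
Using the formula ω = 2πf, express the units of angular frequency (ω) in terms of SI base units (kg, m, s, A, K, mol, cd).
Units of each symbol in ω = 2πf:
  f (frequency): 1/s
  The factor 2π is dimensionless.

Multiplying the contributions: [1/s]
Adding exponents of each base unit: s: -1
SI base units of angular frequency: 1/s

Answer: 1/s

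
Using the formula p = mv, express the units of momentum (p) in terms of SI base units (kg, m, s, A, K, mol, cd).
Units of each symbol in p = mv:
  m (mass): kg
  v (velocity): m/s

Multiplying the contributions: [kg] · [m/s]
Adding exponents of each base unit: kg: 1, m: 1, s: -1
SI base units of momentum: kg·m/s

Answer: kg·m/s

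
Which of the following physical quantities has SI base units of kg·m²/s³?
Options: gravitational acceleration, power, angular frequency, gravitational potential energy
Checking the SI base units of each option:
  gravitational acceleration (g = GM/r²): m/s²  ✗
  power (P = W/t): kg·m²/s³  ✓ matches
  angular frequency (ω = 2πf): 1/s  ✗
  gravitational potential energy (U = -GMm/r): kg·m²/s²  ✗

Only power has units kg·m²/s³.

Answer: power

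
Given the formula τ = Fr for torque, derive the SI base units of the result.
Units of each symbol in τ = Fr:
  F (force): kg·m/s²
  r (lever arm): m

Multiplying the contributions: [kg·m/s²] · [m]
Adding exponents of each base unit: kg: 1, m: 2, s: -2
SI base units of torque: kg·m²/s²

Answer: kg·m²/s²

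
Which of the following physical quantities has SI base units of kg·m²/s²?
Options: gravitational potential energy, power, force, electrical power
Checking the SI base units of each option:
  gravitational potential energy (U = -GMm/r): kg·m²/s²  ✓ matches
  power (P = W/t): kg·m²/s³  ✗
  force (F = ma): kg·m/s²  ✗
  electrical power (P = IV): kg·m²/s³  ✗

Only gravitational potential energy has units kg·m²/s².

Answer: gravitational potential energy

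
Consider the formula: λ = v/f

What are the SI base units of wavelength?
Units of each symbol in λ = v/f:
  v (wave speed): m/s
  f (frequency): 1/s  → in the denominator, contributes s

Multiplying the contributions: [m/s] · [s]
Adding exponents of each base unit: m: 1
SI base units of wavelength: m

Answer: m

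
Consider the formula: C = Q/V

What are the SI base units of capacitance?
Units of each symbol in C = Q/V:
  Q (charge, in coulombs): s·A
  V (voltage, in volts): kg·m²/(s³·A)  → in the denominator, contributes s³·A/(kg·m²)

Multiplying the contributions: [s·A] · [s³·A/(kg·m²)]
Adding exponents of each base unit: kg: -1, m: -2, s: 4, A: 2
SI base units of capacitance: s⁴·A²/(kg·m²)

Answer: s⁴·A²/(kg·m²)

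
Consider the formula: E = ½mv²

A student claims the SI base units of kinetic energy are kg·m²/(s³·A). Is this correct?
Units of each symbol in E = ½mv²:
  m (mass): kg
  v (speed): m/s  → to the power 2, contributes m²/s²
  The factor ½ is dimensionless.

Multiplying the contributions: [kg] · [m²/s²]
Adding exponents of each base unit: kg: 1, m: 2, s: -2
SI base units of kinetic energy: kg·m²/s²

The claimed units kg·m²/(s³·A) (exponents kg: 1, m: 2, s: -3, A: -1) do not match the derived units kg·m²/s² (exponents kg: 1, m: 2, s: -2), so the claim is incorrect.

Answer: No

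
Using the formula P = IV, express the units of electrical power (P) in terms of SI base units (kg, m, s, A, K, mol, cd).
Units of each symbol in P = IV:
  I (current): A
  V (voltage, in volts): kg·m²/(s³·A)

Multiplying the contributions: [A] · [kg·m²/(s³·A)]
Adding exponents of each base unit: kg: 1, m: 2, s: -3
SI base units of electrical power: kg·m²/s³

Answer: kg·m²/s³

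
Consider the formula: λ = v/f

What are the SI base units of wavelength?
Units of each symbol in λ = v/f:
  v (wave speed): m/s
  f (frequency): 1/s  → in the denominator, contributes s

Multiplying the contributions: [m/s] · [s]
Adding exponents of each base unit: m: 1
SI base units of wavelength: m

Answer: m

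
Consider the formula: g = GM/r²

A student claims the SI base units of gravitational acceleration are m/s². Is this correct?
Units of each symbol in g = GM/r²:
  G (gravitational constant): m³/(kg·s²)
  M (mass): kg
  r (distance): m  → to the power 2 in the denominator, contributes 1/m²

Multiplying the contributions: [m³/(kg·s²)] · [kg] · [1/m²]
Adding exponents of each base unit: m: 1, s: -2
SI base units of gravitational acceleration: m/s²

The claimed units m/s² match the derived units, so the claim is correct.

Answer: Yes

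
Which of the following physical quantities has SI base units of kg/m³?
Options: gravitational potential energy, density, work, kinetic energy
Checking the SI base units of each option:
  gravitational potential energy (U = -GMm/r): kg·m²/s²  ✗
  density (ρ = m/V): kg/m³  ✓ matches
  work (W = Fd): kg·m²/s²  ✗
  kinetic energy (E = ½mv²): kg·m²/s²  ✗

Only density has units kg/m³.

Answer: density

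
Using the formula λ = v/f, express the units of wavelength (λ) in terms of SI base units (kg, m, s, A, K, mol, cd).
Units of each symbol in λ = v/f:
  v (wave speed): m/s
  f (frequency): 1/s  → in the denominator, contributes s

Multiplying the contributions: [m/s] · [s]
Adding exponents of each base unit: m: 1
SI base units of wavelength: m

Answer: m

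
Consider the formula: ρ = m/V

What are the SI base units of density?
Units of each symbol in ρ = m/V:
  m (mass): kg
  V (volume): m³  → in the denominator, contributes 1/m³

Multiplying the contributions: [kg] · [1/m³]
Adding exponents of each base unit: kg: 1, m: -3
SI base units of density: kg/m³

Answer: kg/m³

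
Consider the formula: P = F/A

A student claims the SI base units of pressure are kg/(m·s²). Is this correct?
Units of each symbol in P = F/A:
  F (force): kg·m/s²
  A (area): m²  → in the denominator, contributes 1/m²

Multiplying the contributions: [kg·m/s²] · [1/m²]
Adding exponents of each base unit: kg: 1, m: -1, s: -2
SI base units of pressure: kg/(m·s²)

The claimed units kg/(m·s²) match the derived units, so the claim is correct.

Answer: Yes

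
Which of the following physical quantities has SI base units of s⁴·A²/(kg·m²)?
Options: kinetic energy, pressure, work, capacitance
Checking the SI base units of each option:
  kinetic energy (E = ½mv²): kg·m²/s²  ✗
  pressure (P = F/A): kg/(m·s²)  ✗
  work (W = Fd): kg·m²/s²  ✗
  capacitance (C = Q/V): s⁴·A²/(kg·m²)  ✓ matches

Only capacitance has units s⁴·A²/(kg·m²).

Answer: capacitance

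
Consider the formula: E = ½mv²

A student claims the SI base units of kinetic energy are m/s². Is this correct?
Units of each symbol in E = ½mv²:
  m (mass): kg
  v (speed): m/s  → to the power 2, contributes m²/s²
  The factor ½ is dimensionless.

Multiplying the contributions: [kg] · [m²/s²]
Adding exponents of each base unit: kg: 1, m: 2, s: -2
SI base units of kinetic energy: kg·m²/s²

The claimed units m/s² (exponents m: 1, s: -2) do not match the derived units kg·m²/s² (exponents kg: 1, m: 2, s: -2), so the claim is incorrect.

Answer: No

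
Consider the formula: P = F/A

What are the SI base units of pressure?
Units of each symbol in P = F/A:
  F (force): kg·m/s²
  A (area): m²  → in the denominator, contributes 1/m²

Multiplying the contributions: [kg·m/s²] · [1/m²]
Adding exponents of each base unit: kg: 1, m: -1, s: -2
SI base units of pressure: kg/(m·s²)

Answer: kg/(m·s²)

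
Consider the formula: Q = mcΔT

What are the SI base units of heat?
Units of each symbol in Q = mcΔT:
  m (mass): kg
  c (specific heat capacity, in J/(kg·K)): m²/(s²·K)
  ΔT (temperature change): K

Multiplying the contributions: [kg] · [m²/(s²·K)] · [K]
Adding exponents of each base unit: kg: 1, m: 2, s: -2
SI base units of heat: kg·m²/s²

Answer: kg·m²/s²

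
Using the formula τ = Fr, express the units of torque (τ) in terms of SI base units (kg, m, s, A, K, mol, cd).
Units of each symbol in τ = Fr:
  F (force): kg·m/s²
  r (lever arm): m

Multiplying the contributions: [kg·m/s²] · [m]
Adding exponents of each base unit: kg: 1, m: 2, s: -2
SI base units of torque: kg·m²/s²

Answer: kg·m²/s²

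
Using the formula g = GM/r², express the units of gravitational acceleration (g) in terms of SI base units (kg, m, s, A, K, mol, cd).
Units of each symbol in g = GM/r²:
  G (gravitational constant): m³/(kg·s²)
  M (mass): kg
  r (distance): m  → to the power 2 in the denominator, contributes 1/m²

Multiplying the contributions: [m³/(kg·s²)] · [kg] · [1/m²]
Adding exponents of each base unit: m: 1, s: -2
SI base units of gravitational acceleration: m/s²

Answer: m/s²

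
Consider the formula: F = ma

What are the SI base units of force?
Units of each symbol in F = ma:
  m (mass): kg
  a (acceleration): m/s²

Multiplying the contributions: [kg] · [m/s²]
Adding exponents of each base unit: kg: 1, m: 1, s: -2
SI base units of force: kg·m/s²

Answer: kg·m/s²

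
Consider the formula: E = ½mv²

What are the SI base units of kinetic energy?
Units of each symbol in E = ½mv²:
  m (mass): kg
  v (speed): m/s  → to the power 2, contributes m²/s²
  The factor ½ is dimensionless.

Multiplying the contributions: [kg] · [m²/s²]
Adding exponents of each base unit: kg: 1, m: 2, s: -2
SI base units of kinetic energy: kg·m²/s²

Answer: kg·m²/s²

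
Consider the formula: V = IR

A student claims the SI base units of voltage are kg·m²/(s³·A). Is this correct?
Units of each symbol in V = IR:
  I (current): A
  R (resistance, in ohms): kg·m²/(s³·A²)

Multiplying the contributions: [A] · [kg·m²/(s³·A²)]
Adding exponents of each base unit: kg: 1, m: 2, s: -3, A: -1
SI base units of voltage: kg·m²/(s³·A)

The claimed units kg·m²/(s³·A) match the derived units, so the claim is correct.

Answer: Yes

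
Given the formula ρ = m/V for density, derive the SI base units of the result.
Units of each symbol in ρ = m/V:
  m (mass): kg
  V (volume): m³  → in the denominator, contributes 1/m³

Multiplying the contributions: [kg] · [1/m³]
Adding exponents of each base unit: kg: 1, m: -3
SI base units of density: kg/m³

Answer: kg/m³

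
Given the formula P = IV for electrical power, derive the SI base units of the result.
Units of each symbol in P = IV:
  I (current): A
  V (voltage, in volts): kg·m²/(s³·A)

Multiplying the contributions: [A] · [kg·m²/(s³·A)]
Adding exponents of each base unit: kg: 1, m: 2, s: -3
SI base units of electrical power: kg·m²/s³

Answer: kg·m²/s³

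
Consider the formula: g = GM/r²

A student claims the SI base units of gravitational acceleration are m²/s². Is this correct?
Units of each symbol in g = GM/r²:
  G (gravitational constant): m³/(kg·s²)
  M (mass): kg
  r (distance): m  → to the power 2 in the denominator, contributes 1/m²

Multiplying the contributions: [m³/(kg·s²)] · [kg] · [1/m²]
Adding exponents of each base unit: m: 1, s: -2
SI base units of gravitational acceleration: m/s²

The claimed units m²/s² (exponents m: 2, s: -2) do not match the derived units m/s² (exponents m: 1, s: -2), so the claim is incorrect.

Answer: No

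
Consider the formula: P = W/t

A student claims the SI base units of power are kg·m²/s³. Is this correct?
Units of each symbol in P = W/t:
  W (work): kg·m²/s²
  t (time): s  → in the denominator, contributes 1/s

Multiplying the contributions: [kg·m²/s²] · [1/s]
Adding exponents of each base unit: kg: 1, m: 2, s: -3
SI base units of power: kg·m²/s³

The claimed units kg·m²/s³ match the derived units, so the claim is correct.

Answer: Yes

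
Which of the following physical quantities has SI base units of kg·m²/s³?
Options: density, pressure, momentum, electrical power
Checking the SI base units of each option:
  density (ρ = m/V): kg/m³  ✗
  pressure (P = F/A): kg/(m·s²)  ✗
  momentum (p = mv): kg·m/s  ✗
  electrical power (P = IV): kg·m²/s³  ✓ matches

Only electrical power has units kg·m²/s³.

Answer: electrical power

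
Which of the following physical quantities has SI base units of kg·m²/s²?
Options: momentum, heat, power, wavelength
Checking the SI base units of each option:
  momentum (p = mv): kg·m/s  ✗
  heat (Q = mcΔT): kg·m²/s²  ✓ matches
  power (P = W/t): kg·m²/s³  ✗
  wavelength (λ = v/f): m  ✗

Only heat has units kg·m²/s².

Answer: heat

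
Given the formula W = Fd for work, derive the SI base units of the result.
Units of each symbol in W = Fd:
  F (force): kg·m/s²
  d (displacement): m

Multiplying the contributions: [kg·m/s²] · [m]
Adding exponents of each base unit: kg: 1, m: 2, s: -2
SI base units of work: kg·m²/s²

Answer: kg·m²/s²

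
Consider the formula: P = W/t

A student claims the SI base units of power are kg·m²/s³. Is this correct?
Units of each symbol in P = W/t:
  W (work): kg·m²/s²
  t (time): s  → in the denominator, contributes 1/s

Multiplying the contributions: [kg·m²/s²] · [1/s]
Adding exponents of each base unit: kg: 1, m: 2, s: -3
SI base units of power: kg·m²/s³

The claimed units kg·m²/s³ match the derived units, so the claim is correct.

Answer: Yes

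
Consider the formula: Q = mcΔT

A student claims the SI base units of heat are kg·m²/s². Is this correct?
Units of each symbol in Q = mcΔT:
  m (mass): kg
  c (specific heat capacity, in J/(kg·K)): m²/(s²·K)
  ΔT (temperature change): K

Multiplying the contributions: [kg] · [m²/(s²·K)] · [K]
Adding exponents of each base unit: kg: 1, m: 2, s: -2
SI base units of heat: kg·m²/s²

The claimed units kg·m²/s² match the derived units, so the claim is correct.

Answer: Yes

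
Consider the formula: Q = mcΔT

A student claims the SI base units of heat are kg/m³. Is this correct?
Units of each symbol in Q = mcΔT:
  m (mass): kg
  c (specific heat capacity, in J/(kg·K)): m²/(s²·K)
  ΔT (temperature change): K

Multiplying the contributions: [kg] · [m²/(s²·K)] · [K]
Adding exponents of each base unit: kg: 1, m: 2, s: -2
SI base units of heat: kg·m²/s²

The claimed units kg/m³ (exponents kg: 1, m: -3) do not match the derived units kg·m²/s² (exponents kg: 1, m: 2, s: -2), so the claim is incorrect.

Answer: No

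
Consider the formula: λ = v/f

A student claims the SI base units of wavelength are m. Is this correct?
Units of each symbol in λ = v/f:
  v (wave speed): m/s
  f (frequency): 1/s  → in the denominator, contributes s

Multiplying the contributions: [m/s] · [s]
Adding exponents of each base unit: m: 1
SI base units of wavelength: m

The claimed units m match the derived units, so the claim is correct.

Answer: Yes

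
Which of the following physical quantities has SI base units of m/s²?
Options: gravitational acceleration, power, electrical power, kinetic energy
Checking the SI base units of each option:
  gravitational acceleration (g = GM/r²): m/s²  ✓ matches
  power (P = W/t): kg·m²/s³  ✗
  electrical power (P = IV): kg·m²/s³  ✗
  kinetic energy (E = ½mv²): kg·m²/s²  ✗

Only gravitational acceleration has units m/s².

Answer: gravitational acceleration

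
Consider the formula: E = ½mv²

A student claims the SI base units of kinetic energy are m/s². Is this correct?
Units of each symbol in E = ½mv²:
  m (mass): kg
  v (speed): m/s  → to the power 2, contributes m²/s²
  The factor ½ is dimensionless.

Multiplying the contributions: [kg] · [m²/s²]
Adding exponents of each base unit: kg: 1, m: 2, s: -2
SI base units of kinetic energy: kg·m²/s²

The claimed units m/s² (exponents m: 1, s: -2) do not match the derived units kg·m²/s² (exponents kg: 1, m: 2, s: -2), so the claim is incorrect.

Answer: No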